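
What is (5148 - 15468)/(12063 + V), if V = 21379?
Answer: -5160/16721 ≈ -0.30859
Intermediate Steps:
(5148 - 15468)/(12063 + V) = (5148 - 15468)/(12063 + 21379) = -10320/33442 = -10320*1/33442 = -5160/16721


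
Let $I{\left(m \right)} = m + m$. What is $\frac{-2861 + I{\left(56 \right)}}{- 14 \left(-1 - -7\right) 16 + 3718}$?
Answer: $- \frac{2749}{2374} \approx -1.158$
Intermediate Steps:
$I{\left(m \right)} = 2 m$
$\frac{-2861 + I{\left(56 \right)}}{- 14 \left(-1 - -7\right) 16 + 3718} = \frac{-2861 + 2 \cdot 56}{- 14 \left(-1 - -7\right) 16 + 3718} = \frac{-2861 + 112}{- 14 \left(-1 + 7\right) 16 + 3718} = - \frac{2749}{\left(-14\right) 6 \cdot 16 + 3718} = - \frac{2749}{\left(-84\right) 16 + 3718} = - \frac{2749}{-1344 + 3718} = - \frac{2749}{2374}$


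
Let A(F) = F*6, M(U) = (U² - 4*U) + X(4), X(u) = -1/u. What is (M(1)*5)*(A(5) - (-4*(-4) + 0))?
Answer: -455/2 ≈ -227.50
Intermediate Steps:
M(U) = -¼ + U² - 4*U (M(U) = (U² - 4*U) - 1/4 = (U² - 4*U) - 1*¼ = (U² - 4*U) - ¼ = -¼ + U² - 4*U)
A(F) = 6*F
(M(1)*5)*(A(5) - (-4*(-4) + 0)) = ((-¼ + 1² - 4*1)*5)*(6*5 - (-4*(-4) + 0)) = ((-¼ + 1 - 4)*5)*(30 - (16 + 0)) = (-13/4*5)*(30 - 1*16) = -65*(30 - 16)/4 = -65/4*14 = -455/2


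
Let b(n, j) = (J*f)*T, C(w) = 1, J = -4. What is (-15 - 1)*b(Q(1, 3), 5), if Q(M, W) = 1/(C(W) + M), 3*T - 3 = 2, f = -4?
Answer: -1280/3 ≈ -426.67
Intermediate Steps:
T = 5/3 (T = 1 + (⅓)*2 = 1 + ⅔ = 5/3 ≈ 1.6667)
Q(M, W) = 1/(1 + M)
b(n, j) = 80/3 (b(n, j) = -4*(-4)*(5/3) = 16*(5/3) = 80/3)
(-15 - 1)*b(Q(1, 3), 5) = (-15 - 1)*(80/3) = -16*80/3 = -1280/3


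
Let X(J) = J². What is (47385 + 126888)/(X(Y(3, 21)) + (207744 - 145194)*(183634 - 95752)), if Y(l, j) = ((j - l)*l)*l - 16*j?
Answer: 58091/1832349792 ≈ 3.1703e-5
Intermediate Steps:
Y(l, j) = -16*j + l²*(j - l) (Y(l, j) = (l*(j - l))*l - 16*j = l²*(j - l) - 16*j = -16*j + l²*(j - l))
(47385 + 126888)/(X(Y(3, 21)) + (207744 - 145194)*(183634 - 95752)) = (47385 + 126888)/((-1*3³ - 16*21 + 21*3²)² + (207744 - 145194)*(183634 - 95752)) = 174273/((-1*27 - 336 + 21*9)² + 62550*87882) = 174273/((-27 - 336 + 189)² + 5497019100) = 174273/((-174)² + 5497019100) = 174273/(30276 + 5497019100) = 174273/5497049376 = 174273*(1/5497049376) = 58091/1832349792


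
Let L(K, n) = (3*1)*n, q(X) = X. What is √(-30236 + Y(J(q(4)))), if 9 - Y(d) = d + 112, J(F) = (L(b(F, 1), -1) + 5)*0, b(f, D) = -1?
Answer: 3*I*√3371 ≈ 174.18*I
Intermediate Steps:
L(K, n) = 3*n
J(F) = 0 (J(F) = (3*(-1) + 5)*0 = (-3 + 5)*0 = 2*0 = 0)
Y(d) = -103 - d (Y(d) = 9 - (d + 112) = 9 - (112 + d) = 9 + (-112 - d) = -103 - d)
√(-30236 + Y(J(q(4)))) = √(-30236 + (-103 - 1*0)) = √(-30236 + (-103 + 0)) = √(-30236 - 103) = √(-30339) = 3*I*√3371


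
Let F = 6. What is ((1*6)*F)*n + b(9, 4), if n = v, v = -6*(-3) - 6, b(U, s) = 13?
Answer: 445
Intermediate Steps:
v = 12 (v = 18 - 6 = 12)
n = 12
((1*6)*F)*n + b(9, 4) = ((1*6)*6)*12 + 13 = (6*6)*12 + 13 = 36*12 + 13 = 432 + 13 = 445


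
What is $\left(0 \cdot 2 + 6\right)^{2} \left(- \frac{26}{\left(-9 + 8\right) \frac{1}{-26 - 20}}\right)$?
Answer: $-43056$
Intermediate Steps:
$\left(0 \cdot 2 + 6\right)^{2} \left(- \frac{26}{\left(-9 + 8\right) \frac{1}{-26 - 20}}\right) = \left(0 + 6\right)^{2} \left(- \frac{26}{\left(-1\right) \frac{1}{-46}}\right) = 6^{2} \left(- \frac{26}{\left(-1\right) \left(- \frac{1}{46}\right)}\right) = 36 \left(- 26 \frac{1}{\frac{1}{46}}\right) = 36 \left(\left(-26\right) 46\right) = 36 \left(-1196\right) = -43056$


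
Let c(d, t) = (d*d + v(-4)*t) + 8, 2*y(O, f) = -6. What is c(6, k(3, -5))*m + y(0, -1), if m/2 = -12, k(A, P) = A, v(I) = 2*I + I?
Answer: -195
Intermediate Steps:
v(I) = 3*I
y(O, f) = -3 (y(O, f) = (½)*(-6) = -3)
m = -24 (m = 2*(-12) = -24)
c(d, t) = 8 + d² - 12*t (c(d, t) = (d*d + (3*(-4))*t) + 8 = (d² - 12*t) + 8 = 8 + d² - 12*t)
c(6, k(3, -5))*m + y(0, -1) = (8 + 6² - 12*3)*(-24) - 3 = (8 + 36 - 36)*(-24) - 3 = 8*(-24) - 3 = -192 - 3 = -195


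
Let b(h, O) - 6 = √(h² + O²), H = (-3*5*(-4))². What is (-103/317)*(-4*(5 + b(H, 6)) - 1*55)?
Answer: 10197/317 + 2472*√360001/317 ≈ 4711.0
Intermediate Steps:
H = 3600 (H = (-15*(-4))² = 60² = 3600)
b(h, O) = 6 + √(O² + h²) (b(h, O) = 6 + √(h² + O²) = 6 + √(O² + h²))
(-103/317)*(-4*(5 + b(H, 6)) - 1*55) = (-103/317)*(-4*(5 + (6 + √(6² + 3600²))) - 1*55) = (-103*1/317)*(-4*(5 + (6 + √(36 + 12960000))) - 55) = -103*(-4*(5 + (6 + √12960036)) - 55)/317 = -103*(-4*(5 + (6 + 6*√360001)) - 55)/317 = -103*(-4*(11 + 6*√360001) - 55)/317 = -103*((-44 - 24*√360001) - 55)/317 = -103*(-99 - 24*√360001)/317 = 10197/317 + 2472*√360001/317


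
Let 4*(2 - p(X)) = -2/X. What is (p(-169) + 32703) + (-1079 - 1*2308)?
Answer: 9909483/338 ≈ 29318.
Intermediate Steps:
p(X) = 2 + 1/(2*X) (p(X) = 2 - (-1)/(2*X) = 2 + 1/(2*X))
(p(-169) + 32703) + (-1079 - 1*2308) = ((2 + (½)/(-169)) + 32703) + (-1079 - 1*2308) = ((2 + (½)*(-1/169)) + 32703) + (-1079 - 2308) = ((2 - 1/338) + 32703) - 3387 = (675/338 + 32703) - 3387 = 11054289/338 - 3387 = 9909483/338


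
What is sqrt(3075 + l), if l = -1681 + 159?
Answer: sqrt(1553) ≈ 39.408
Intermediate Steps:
l = -1522
sqrt(3075 + l) = sqrt(3075 - 1522) = sqrt(1553)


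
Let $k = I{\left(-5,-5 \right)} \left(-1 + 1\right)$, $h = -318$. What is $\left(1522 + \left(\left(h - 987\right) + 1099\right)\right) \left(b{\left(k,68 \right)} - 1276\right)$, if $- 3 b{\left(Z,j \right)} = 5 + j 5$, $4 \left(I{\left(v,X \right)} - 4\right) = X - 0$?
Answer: $-1830556$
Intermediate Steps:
$I{\left(v,X \right)} = 4 + \frac{X}{4}$ ($I{\left(v,X \right)} = 4 + \frac{X - 0}{4} = 4 + \frac{X + 0}{4} = 4 + \frac{X}{4}$)
$k = 0$ ($k = \left(4 + \frac{1}{4} \left(-5\right)\right) \left(-1 + 1\right) = \left(4 - \frac{5}{4}\right) 0 = \frac{11}{4} \cdot 0 = 0$)
$b{\left(Z,j \right)} = - \frac{5}{3} - \frac{5 j}{3}$ ($b{\left(Z,j \right)} = - \frac{5 + j 5}{3} = - \frac{5 + 5 j}{3} = - \frac{5}{3} - \frac{5 j}{3}$)
$\left(1522 + \left(\left(h - 987\right) + 1099\right)\right) \left(b{\left(k,68 \right)} - 1276\right) = \left(1522 + \left(\left(-318 - 987\right) + 1099\right)\right) \left(\left(- \frac{5}{3} - \frac{340}{3}\right) - 1276\right) = \left(1522 + \left(-1305 + 1099\right)\right) \left(\left(- \frac{5}{3} - \frac{340}{3}\right) - 1276\right) = \left(1522 - 206\right) \left(-115 - 1276\right) = 1316 \left(-1391\right) = -1830556$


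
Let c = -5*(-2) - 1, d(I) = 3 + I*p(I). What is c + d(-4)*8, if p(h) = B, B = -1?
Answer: 65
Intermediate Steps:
p(h) = -1
d(I) = 3 - I (d(I) = 3 + I*(-1) = 3 - I)
c = 9 (c = 10 - 1 = 9)
c + d(-4)*8 = 9 + (3 - 1*(-4))*8 = 9 + (3 + 4)*8 = 9 + 7*8 = 9 + 56 = 65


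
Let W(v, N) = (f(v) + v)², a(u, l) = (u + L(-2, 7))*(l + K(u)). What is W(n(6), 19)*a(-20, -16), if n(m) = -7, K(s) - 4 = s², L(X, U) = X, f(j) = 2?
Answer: -213400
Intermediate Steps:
K(s) = 4 + s²
a(u, l) = (-2 + u)*(4 + l + u²) (a(u, l) = (u - 2)*(l + (4 + u²)) = (-2 + u)*(4 + l + u²))
W(v, N) = (2 + v)²
W(n(6), 19)*a(-20, -16) = (2 - 7)²*(-8 - 2*(-16) - 2*(-20)² - 16*(-20) - 20*(4 + (-20)²)) = (-5)²*(-8 + 32 - 2*400 + 320 - 20*(4 + 400)) = 25*(-8 + 32 - 800 + 320 - 20*404) = 25*(-8 + 32 - 800 + 320 - 8080) = 25*(-8536) = -213400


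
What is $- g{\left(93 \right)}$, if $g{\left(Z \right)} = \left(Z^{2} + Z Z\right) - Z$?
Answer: $-17205$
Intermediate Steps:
$g{\left(Z \right)} = - Z + 2 Z^{2}$ ($g{\left(Z \right)} = \left(Z^{2} + Z^{2}\right) - Z = 2 Z^{2} - Z = - Z + 2 Z^{2}$)
$- g{\left(93 \right)} = - 93 \left(-1 + 2 \cdot 93\right) = - 93 \left(-1 + 186\right) = - 93 \cdot 185 = \left(-1\right) 17205 = -17205$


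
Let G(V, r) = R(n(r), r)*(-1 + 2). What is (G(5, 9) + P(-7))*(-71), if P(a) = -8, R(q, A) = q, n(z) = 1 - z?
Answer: 1136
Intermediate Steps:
G(V, r) = 1 - r (G(V, r) = (1 - r)*(-1 + 2) = (1 - r)*1 = 1 - r)
(G(5, 9) + P(-7))*(-71) = ((1 - 1*9) - 8)*(-71) = ((1 - 9) - 8)*(-71) = (-8 - 8)*(-71) = -16*(-71) = 1136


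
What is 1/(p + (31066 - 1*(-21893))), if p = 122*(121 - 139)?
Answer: 1/50763 ≈ 1.9699e-5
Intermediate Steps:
p = -2196 (p = 122*(-18) = -2196)
1/(p + (31066 - 1*(-21893))) = 1/(-2196 + (31066 - 1*(-21893))) = 1/(-2196 + (31066 + 21893)) = 1/(-2196 + 52959) = 1/50763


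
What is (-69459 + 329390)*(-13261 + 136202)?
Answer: 31956177071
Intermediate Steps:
(-69459 + 329390)*(-13261 + 136202) = 259931*122941 = 31956177071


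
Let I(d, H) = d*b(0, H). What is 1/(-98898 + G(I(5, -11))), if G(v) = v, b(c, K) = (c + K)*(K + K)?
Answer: -1/97688 ≈ -1.0237e-5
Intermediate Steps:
b(c, K) = 2*K*(K + c) (b(c, K) = (K + c)*(2*K) = 2*K*(K + c))
I(d, H) = 2*d*H**2 (I(d, H) = d*(2*H*(H + 0)) = d*(2*H*H) = d*(2*H**2) = 2*d*H**2)
1/(-98898 + G(I(5, -11))) = 1/(-98898 + 2*5*(-11)**2) = 1/(-98898 + 2*5*121) = 1/(-98898 + 1210) = 1/(-97688) = -1/97688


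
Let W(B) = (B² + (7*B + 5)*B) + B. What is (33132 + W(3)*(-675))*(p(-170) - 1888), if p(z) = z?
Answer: 56837844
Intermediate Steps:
W(B) = B + B² + B*(5 + 7*B) (W(B) = (B² + (5 + 7*B)*B) + B = (B² + B*(5 + 7*B)) + B = B + B² + B*(5 + 7*B))
(33132 + W(3)*(-675))*(p(-170) - 1888) = (33132 + (2*3*(3 + 4*3))*(-675))*(-170 - 1888) = (33132 + (2*3*(3 + 12))*(-675))*(-2058) = (33132 + (2*3*15)*(-675))*(-2058) = (33132 + 90*(-675))*(-2058) = (33132 - 60750)*(-2058) = -27618*(-2058) = 56837844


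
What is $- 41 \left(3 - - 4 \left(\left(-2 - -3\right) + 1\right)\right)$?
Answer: $-451$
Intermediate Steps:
$- 41 \left(3 - - 4 \left(\left(-2 - -3\right) + 1\right)\right) = - 41 \left(3 - - 4 \left(\left(-2 + 3\right) + 1\right)\right) = - 41 \left(3 - - 4 \left(1 + 1\right)\right) = - 41 \left(3 - \left(-4\right) 2\right) = - 41 \left(3 - -8\right) = - 41 \left(3 + 8\right) = \left(-41\right) 11 = -451$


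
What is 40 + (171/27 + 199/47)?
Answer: 7130/141 ≈ 50.567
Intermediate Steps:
40 + (171/27 + 199/47) = 40 + (171*(1/27) + 199*(1/47)) = 40 + (19/3 + 199/47) = 40 + 1490/141 = 7130/141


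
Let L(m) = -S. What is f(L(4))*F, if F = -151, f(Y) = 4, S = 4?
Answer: -604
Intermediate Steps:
L(m) = -4 (L(m) = -1*4 = -4)
f(L(4))*F = 4*(-151) = -604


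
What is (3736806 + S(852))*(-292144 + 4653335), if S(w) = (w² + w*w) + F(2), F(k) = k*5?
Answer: 22628580291184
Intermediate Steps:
F(k) = 5*k
S(w) = 10 + 2*w² (S(w) = (w² + w*w) + 5*2 = (w² + w²) + 10 = 2*w² + 10 = 10 + 2*w²)
(3736806 + S(852))*(-292144 + 4653335) = (3736806 + (10 + 2*852²))*(-292144 + 4653335) = (3736806 + (10 + 2*725904))*4361191 = (3736806 + (10 + 1451808))*4361191 = (3736806 + 1451818)*4361191 = 5188624*4361191 = 22628580291184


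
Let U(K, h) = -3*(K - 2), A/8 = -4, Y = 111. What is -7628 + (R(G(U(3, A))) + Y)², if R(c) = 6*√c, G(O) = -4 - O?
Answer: 4657 + 1332*I ≈ 4657.0 + 1332.0*I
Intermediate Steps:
A = -32 (A = 8*(-4) = -32)
U(K, h) = 6 - 3*K (U(K, h) = -3*(-2 + K) = 6 - 3*K)
-7628 + (R(G(U(3, A))) + Y)² = -7628 + (6*√(-4 - (6 - 3*3)) + 111)² = -7628 + (6*√(-4 - (6 - 9)) + 111)² = -7628 + (6*√(-4 - 1*(-3)) + 111)² = -7628 + (6*√(-4 + 3) + 111)² = -7628 + (6*√(-1) + 111)² = -7628 + (6*I + 111)² = -7628 + (111 + 6*I)²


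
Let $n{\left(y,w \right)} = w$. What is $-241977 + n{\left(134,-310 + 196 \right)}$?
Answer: $-242091$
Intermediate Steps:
$-241977 + n{\left(134,-310 + 196 \right)} = -241977 + \left(-310 + 196\right) = -241977 - 114 = -242091$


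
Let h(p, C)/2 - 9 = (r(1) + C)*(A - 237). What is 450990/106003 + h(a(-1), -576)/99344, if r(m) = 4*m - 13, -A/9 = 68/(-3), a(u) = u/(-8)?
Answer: 12224458611/2632690508 ≈ 4.6433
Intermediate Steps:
a(u) = -u/8 (a(u) = u*(-⅛) = -u/8)
A = 204 (A = -612/(-3) = -612*(-1)/3 = -9*(-68/3) = 204)
r(m) = -13 + 4*m
h(p, C) = 612 - 66*C (h(p, C) = 18 + 2*(((-13 + 4*1) + C)*(204 - 237)) = 18 + 2*(((-13 + 4) + C)*(-33)) = 18 + 2*((-9 + C)*(-33)) = 18 + 2*(297 - 33*C) = 18 + (594 - 66*C) = 612 - 66*C)
450990/106003 + h(a(-1), -576)/99344 = 450990/106003 + (612 - 66*(-576))/99344 = 450990*(1/106003) + (612 + 38016)*(1/99344) = 450990/106003 + 38628*(1/99344) = 450990/106003 + 9657/24836 = 12224458611/2632690508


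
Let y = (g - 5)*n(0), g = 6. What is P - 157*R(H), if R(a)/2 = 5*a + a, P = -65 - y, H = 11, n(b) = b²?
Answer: -20789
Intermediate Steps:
y = 0 (y = (6 - 5)*0² = 1*0 = 0)
P = -65 (P = -65 - 1*0 = -65 + 0 = -65)
R(a) = 12*a (R(a) = 2*(5*a + a) = 2*(6*a) = 12*a)
P - 157*R(H) = -65 - 1884*11 = -65 - 157*132 = -65 - 20724 = -20789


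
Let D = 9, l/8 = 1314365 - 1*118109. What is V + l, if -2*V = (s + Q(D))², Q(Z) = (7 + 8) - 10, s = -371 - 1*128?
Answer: 9448030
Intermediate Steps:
l = 9570048 (l = 8*(1314365 - 1*118109) = 8*(1314365 - 118109) = 8*1196256 = 9570048)
s = -499 (s = -371 - 128 = -499)
Q(Z) = 5 (Q(Z) = 15 - 10 = 5)
V = -122018 (V = -(-499 + 5)²/2 = -½*(-494)² = -½*244036 = -122018)
V + l = -122018 + 9570048 = 9448030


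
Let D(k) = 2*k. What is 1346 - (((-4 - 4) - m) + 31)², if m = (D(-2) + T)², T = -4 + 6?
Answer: 985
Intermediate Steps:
T = 2
m = 4 (m = (2*(-2) + 2)² = (-4 + 2)² = (-2)² = 4)
1346 - (((-4 - 4) - m) + 31)² = 1346 - (((-4 - 4) - 1*4) + 31)² = 1346 - ((-8 - 4) + 31)² = 1346 - (-12 + 31)² = 1346 - 1*19² = 1346 - 1*361 = 1346 - 361 = 985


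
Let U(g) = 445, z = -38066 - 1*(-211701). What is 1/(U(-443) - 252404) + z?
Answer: 43748900964/251959 ≈ 1.7364e+5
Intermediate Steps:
z = 173635 (z = -38066 + 211701 = 173635)
1/(U(-443) - 252404) + z = 1/(445 - 252404) + 173635 = 1/(-251959) + 173635 = -1/251959 + 173635 = 43748900964/251959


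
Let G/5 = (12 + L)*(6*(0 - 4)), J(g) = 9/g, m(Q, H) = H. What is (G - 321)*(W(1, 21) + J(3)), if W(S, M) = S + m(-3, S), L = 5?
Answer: -11805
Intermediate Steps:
G = -2040 (G = 5*((12 + 5)*(6*(0 - 4))) = 5*(17*(6*(-4))) = 5*(17*(-24)) = 5*(-408) = -2040)
W(S, M) = 2*S (W(S, M) = S + S = 2*S)
(G - 321)*(W(1, 21) + J(3)) = (-2040 - 321)*(2*1 + 9/3) = -2361*(2 + 9*(⅓)) = -2361*(2 + 3) = -2361*5 = -11805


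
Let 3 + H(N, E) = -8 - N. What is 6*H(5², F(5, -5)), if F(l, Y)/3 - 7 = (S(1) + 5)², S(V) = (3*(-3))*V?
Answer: -216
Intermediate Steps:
S(V) = -9*V
F(l, Y) = 69 (F(l, Y) = 21 + 3*(-9*1 + 5)² = 21 + 3*(-9 + 5)² = 21 + 3*(-4)² = 21 + 3*16 = 21 + 48 = 69)
H(N, E) = -11 - N (H(N, E) = -3 + (-8 - N) = -11 - N)
6*H(5², F(5, -5)) = 6*(-11 - 1*5²) = 6*(-11 - 1*25) = 6*(-11 - 25) = 6*(-36) = -216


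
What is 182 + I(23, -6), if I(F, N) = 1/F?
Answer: 4187/23 ≈ 182.04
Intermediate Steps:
182 + I(23, -6) = 182 + 1/23 = 4187/23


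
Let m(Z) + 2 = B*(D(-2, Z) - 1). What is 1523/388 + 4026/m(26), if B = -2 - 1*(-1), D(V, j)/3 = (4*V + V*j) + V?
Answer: 1843843/71780 ≈ 25.687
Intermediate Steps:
D(V, j) = 15*V + 3*V*j (D(V, j) = 3*((4*V + V*j) + V) = 3*(5*V + V*j) = 15*V + 3*V*j)
B = -1 (B = -2 + 1 = -1)
m(Z) = 29 + 6*Z (m(Z) = -2 - (3*(-2)*(5 + Z) - 1) = -2 - ((-30 - 6*Z) - 1) = -2 - (-31 - 6*Z) = -2 + (31 + 6*Z) = 29 + 6*Z)
1523/388 + 4026/m(26) = 1523/388 + 4026/(29 + 6*26) = 1523*(1/388) + 4026/(29 + 156) = 1523/388 + 4026/185 = 1843843/71780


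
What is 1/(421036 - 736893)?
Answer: -1/315857 ≈ -3.1660e-6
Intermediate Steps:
1/(421036 - 736893) = 1/(-315857) = -1/315857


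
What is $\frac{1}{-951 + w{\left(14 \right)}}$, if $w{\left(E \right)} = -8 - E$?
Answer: $- \frac{1}{973} \approx -0.0010277$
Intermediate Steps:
$\frac{1}{-951 + w{\left(14 \right)}} = \frac{1}{-951 - 22} = \frac{1}{-973} = - \frac{1}{973}$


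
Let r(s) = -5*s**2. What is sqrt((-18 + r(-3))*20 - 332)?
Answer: 2*I*sqrt(398) ≈ 39.9*I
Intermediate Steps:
sqrt((-18 + r(-3))*20 - 332) = sqrt((-18 - 5*(-3)**2)*20 - 332) = sqrt((-18 - 5*9)*20 - 332) = sqrt((-18 - 45)*20 - 332) = sqrt(-63*20 - 332) = sqrt(-1260 - 332) = sqrt(-1592) = 2*I*sqrt(398)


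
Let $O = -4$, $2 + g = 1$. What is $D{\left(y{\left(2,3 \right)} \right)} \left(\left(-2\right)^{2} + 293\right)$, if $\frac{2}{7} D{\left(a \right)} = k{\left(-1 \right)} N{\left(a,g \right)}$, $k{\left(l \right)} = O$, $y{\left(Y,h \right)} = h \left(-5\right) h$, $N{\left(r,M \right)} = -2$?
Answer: $8316$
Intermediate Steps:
$g = -1$ ($g = -2 + 1 = -1$)
$y{\left(Y,h \right)} = - 5 h^{2}$ ($y{\left(Y,h \right)} = - 5 h h = - 5 h^{2}$)
$k{\left(l \right)} = -4$
$D{\left(a \right)} = 28$ ($D{\left(a \right)} = \frac{7 \left(\left(-4\right) \left(-2\right)\right)}{2} = \frac{7}{2} \cdot 8 = 28$)
$D{\left(y{\left(2,3 \right)} \right)} \left(\left(-2\right)^{2} + 293\right) = 28 \left(\left(-2\right)^{2} + 293\right) = 28 \left(4 + 293\right) = 28 \cdot 297 = 8316$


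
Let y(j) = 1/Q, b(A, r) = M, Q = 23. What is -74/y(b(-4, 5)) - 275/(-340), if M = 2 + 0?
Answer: -115681/68 ≈ -1701.2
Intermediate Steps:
M = 2
b(A, r) = 2
y(j) = 1/23
-74/y(b(-4, 5)) - 275/(-340) = -74/1/23 - 275/(-340) = -74*23 - 275*(-1/340) = -1702 + 55/68 = -115681/68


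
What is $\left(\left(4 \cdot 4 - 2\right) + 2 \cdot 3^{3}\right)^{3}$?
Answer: $314432$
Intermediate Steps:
$\left(\left(4 \cdot 4 - 2\right) + 2 \cdot 3^{3}\right)^{3} = \left(\left(16 - 2\right) + 2 \cdot 27\right)^{3} = \left(14 + 54\right)^{3} = 68^{3} = 314432$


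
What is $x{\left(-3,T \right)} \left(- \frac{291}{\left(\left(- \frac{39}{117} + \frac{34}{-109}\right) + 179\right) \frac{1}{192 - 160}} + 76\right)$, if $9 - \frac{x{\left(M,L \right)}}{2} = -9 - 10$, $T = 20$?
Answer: $\frac{38848544}{29161} \approx 1332.2$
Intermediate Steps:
$x{\left(M,L \right)} = 56$ ($x{\left(M,L \right)} = 18 - 2 \left(-9 - 10\right) = 18 - -38 = 18 + 38 = 56$)
$x{\left(-3,T \right)} \left(- \frac{291}{\left(\left(- \frac{39}{117} + \frac{34}{-109}\right) + 179\right) \frac{1}{192 - 160}} + 76\right) = 56 \left(- \frac{291}{\left(\left(- \frac{39}{117} + \frac{34}{-109}\right) + 179\right) \frac{1}{192 - 160}} + 76\right) = 56 \left(- \frac{291}{\left(\left(\left(-39\right) \frac{1}{117} + 34 \left(- \frac{1}{109}\right)\right) + 179\right) \frac{1}{32}} + 76\right) = 56 \left(- \frac{291}{\left(\left(- \frac{1}{3} - \frac{34}{109}\right) + 179\right) \frac{1}{32}} + 76\right) = 56 \left(- \frac{291}{\left(- \frac{211}{327} + 179\right) \frac{1}{32}} + 76\right) = 56 \left(- \frac{291}{\frac{58322}{327} \cdot \frac{1}{32}} + 76\right) = 56 \left(- \frac{291}{\frac{29161}{5232}} + 76\right) = 56 \left(\left(-291\right) \frac{5232}{29161} + 76\right) = 56 \left(- \frac{1522512}{29161} + 76\right) = 56 \cdot \frac{693724}{29161} = \frac{38848544}{29161}$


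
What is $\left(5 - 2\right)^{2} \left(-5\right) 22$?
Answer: $-990$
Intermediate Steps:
$\left(5 - 2\right)^{2} \left(-5\right) 22 = 3^{2} \left(-5\right) 22 = 9 \left(-5\right) 22 = \left(-45\right) 22 = -990$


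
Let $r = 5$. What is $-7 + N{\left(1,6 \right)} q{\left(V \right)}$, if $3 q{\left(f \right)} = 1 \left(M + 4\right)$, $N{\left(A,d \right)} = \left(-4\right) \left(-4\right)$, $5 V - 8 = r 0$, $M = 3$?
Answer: $\frac{91}{3} \approx 30.333$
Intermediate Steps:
$V = \frac{8}{5}$ ($V = \frac{8}{5} + \frac{5 \cdot 0}{5} = \frac{8}{5} + \frac{1}{5} \cdot 0 = \frac{8}{5} + 0 = \frac{8}{5} \approx 1.6$)
$N{\left(A,d \right)} = 16$
$q{\left(f \right)} = \frac{7}{3}$ ($q{\left(f \right)} = \frac{1 \left(3 + 4\right)}{3} = \frac{1 \cdot 7}{3} = \frac{1}{3} \cdot 7 = \frac{7}{3}$)
$-7 + N{\left(1,6 \right)} q{\left(V \right)} = -7 + 16 \cdot \frac{7}{3} = -7 + \frac{112}{3} = \frac{91}{3}$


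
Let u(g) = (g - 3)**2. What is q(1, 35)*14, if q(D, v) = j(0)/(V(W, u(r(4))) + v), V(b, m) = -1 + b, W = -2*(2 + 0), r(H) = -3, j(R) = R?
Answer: 0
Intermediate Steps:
u(g) = (-3 + g)**2
W = -4 (W = -2*2 = -4)
q(D, v) = 0 (q(D, v) = 0/((-1 - 4) + v) = 0/(-5 + v) = 0)
q(1, 35)*14 = 0*14 = 0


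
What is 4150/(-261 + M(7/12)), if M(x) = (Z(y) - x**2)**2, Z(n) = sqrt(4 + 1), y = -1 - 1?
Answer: -91321187443200/5630559887501 + 242879938560*sqrt(5)/5630559887501 ≈ -16.122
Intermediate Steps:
y = -2
Z(n) = sqrt(5)
M(x) = (sqrt(5) - x**2)**2
4150/(-261 + M(7/12)) = 4150/(-261 + ((7/12)**2 - sqrt(5))**2) = 4150/(-261 + (49/144 - sqrt(5))**2)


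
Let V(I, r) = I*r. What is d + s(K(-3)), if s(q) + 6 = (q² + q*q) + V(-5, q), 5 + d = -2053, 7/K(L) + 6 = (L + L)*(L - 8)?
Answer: -3716201/1800 ≈ -2064.6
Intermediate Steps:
K(L) = 7/(-6 + 2*L*(-8 + L)) (K(L) = 7/(-6 + (L + L)*(L - 8)) = 7/(-6 + (2*L)*(-8 + L)) = 7/(-6 + 2*L*(-8 + L)))
d = -2058 (d = -5 - 2053 = -2058)
s(q) = -6 - 5*q + 2*q² (s(q) = -6 + ((q² + q*q) - 5*q) = -6 + ((q² + q²) - 5*q) = -6 + (2*q² - 5*q) = -6 + (-5*q + 2*q²) = -6 - 5*q + 2*q²)
d + s(K(-3)) = -2058 + (-6 - 35/(2*(-3 + (-3)² - 8*(-3))) + 2*(7/(2*(-3 + (-3)² - 8*(-3))))²) = -2058 + (-6 - 35/(2*(-3 + 9 + 24)) + 2*(7/(2*(-3 + 9 + 24)))²) = -2058 + (-6 - 35/(2*30) + 2*((7/2)/30)²) = -2058 + (-6 - 35/(2*30) + 2*((7/2)*(1/30))²) = -2058 + (-6 - 5*7/60 + 2*(7/60)²) = -2058 + (-6 - 7/12 + 2*(49/3600)) = -2058 + (-6 - 7/12 + 49/1800) = -2058 - 11801/1800 = -3716201/1800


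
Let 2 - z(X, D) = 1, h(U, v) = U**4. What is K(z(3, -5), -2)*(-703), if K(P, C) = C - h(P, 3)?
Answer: 2109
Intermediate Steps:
z(X, D) = 1 (z(X, D) = 2 - 1*1 = 2 - 1 = 1)
K(P, C) = C - P**4
K(z(3, -5), -2)*(-703) = (-2 - 1*1**4)*(-703) = (-2 - 1*1)*(-703) = (-2 - 1)*(-703) = -3*(-703) = 2109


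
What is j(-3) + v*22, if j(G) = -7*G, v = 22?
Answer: 505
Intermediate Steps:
j(-3) + v*22 = -7*(-3) + 22*22 = 21 + 484 = 505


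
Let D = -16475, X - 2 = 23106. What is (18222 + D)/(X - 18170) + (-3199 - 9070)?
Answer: -60582575/4938 ≈ -12269.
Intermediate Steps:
X = 23108 (X = 2 + 23106 = 23108)
(18222 + D)/(X - 18170) + (-3199 - 9070) = (18222 - 16475)/(23108 - 18170) + (-3199 - 9070) = 1747/4938 - 12269 = -60582575/4938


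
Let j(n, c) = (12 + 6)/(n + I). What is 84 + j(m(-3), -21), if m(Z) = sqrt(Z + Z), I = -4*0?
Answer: 84 - 3*I*sqrt(6) ≈ 84.0 - 7.3485*I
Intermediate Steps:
I = 0
m(Z) = sqrt(2)*sqrt(Z) (m(Z) = sqrt(2*Z) = sqrt(2)*sqrt(Z))
j(n, c) = 18/n (j(n, c) = (12 + 6)/(n + 0) = 18/n)
84 + j(m(-3), -21) = 84 + 18/((sqrt(2)*sqrt(-3))) = 84 + 18/((sqrt(2)*(I*sqrt(3)))) = 84 + 18/((I*sqrt(6))) = 84 + 18*(-I*sqrt(6)/6) = 84 - 3*I*sqrt(6)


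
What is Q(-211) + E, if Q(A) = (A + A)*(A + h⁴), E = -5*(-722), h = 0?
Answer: 92652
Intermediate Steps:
E = 3610
Q(A) = 2*A² (Q(A) = (A + A)*(A + 0⁴) = (2*A)*(A + 0) = (2*A)*A = 2*A²)
Q(-211) + E = 2*(-211)² + 3610 = 2*44521 + 3610 = 89042 + 3610 = 92652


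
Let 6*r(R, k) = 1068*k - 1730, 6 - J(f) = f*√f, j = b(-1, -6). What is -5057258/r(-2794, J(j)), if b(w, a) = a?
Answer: -35486779386/67064617 + 48610363896*I*√6/67064617 ≈ -529.14 + 1775.5*I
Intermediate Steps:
j = -6
J(f) = 6 - f^(3/2) (J(f) = 6 - f*√f = 6 - f^(3/2))
r(R, k) = -865/3 + 178*k (r(R, k) = (1068*k - 1730)/6 = (-1730 + 1068*k)/6 = -865/3 + 178*k)
-5057258/r(-2794, J(j)) = -5057258/(-865/3 + 178*(6 - (-6)^(3/2))) = -5057258/(-865/3 + 178*(6 - (-6)*I*√6)) = -5057258/(-865/3 + 178*(6 + 6*I*√6)) = -5057258/(-865/3 + (1068 + 1068*I*√6)) = -5057258/(2339/3 + 1068*I*√6)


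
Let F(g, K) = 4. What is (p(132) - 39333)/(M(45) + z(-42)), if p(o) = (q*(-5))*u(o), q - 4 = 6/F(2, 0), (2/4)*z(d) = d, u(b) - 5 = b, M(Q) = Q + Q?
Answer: -86201/12 ≈ -7183.4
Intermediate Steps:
M(Q) = 2*Q
u(b) = 5 + b
z(d) = 2*d
q = 11/2 (q = 4 + 6/4 = 4 + 6*(1/4) = 4 + 3/2 = 11/2 ≈ 5.5000)
p(o) = -275/2 - 55*o/2 (p(o) = ((11/2)*(-5))*(5 + o) = -55*(5 + o)/2 = -275/2 - 55*o/2)
(p(132) - 39333)/(M(45) + z(-42)) = ((-275/2 - 55/2*132) - 39333)/(2*45 + 2*(-42)) = ((-275/2 - 3630) - 39333)/(90 - 84) = (-7535/2 - 39333)/6 = -86201/2*1/6 = -86201/12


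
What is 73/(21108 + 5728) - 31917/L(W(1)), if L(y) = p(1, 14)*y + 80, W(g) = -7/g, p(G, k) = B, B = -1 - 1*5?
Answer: -428257853/1636996 ≈ -261.61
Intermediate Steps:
B = -6 (B = -1 - 5 = -6)
p(G, k) = -6
L(y) = 80 - 6*y (L(y) = -6*y + 80 = 80 - 6*y)
73/(21108 + 5728) - 31917/L(W(1)) = 73/(21108 + 5728) - 31917/(80 - (-42)/1) = 73/26836 - 31917/(80 - (-42)) = 73*(1/26836) - 31917/(80 - 6*(-7)) = 73/26836 - 31917/(80 + 42) = 73/26836 - 31917/122 = -428257853/1636996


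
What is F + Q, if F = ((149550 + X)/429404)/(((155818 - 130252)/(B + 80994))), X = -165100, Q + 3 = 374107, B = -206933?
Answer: 2053484520762253/5489071332 ≈ 3.7410e+5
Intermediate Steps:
Q = 374104 (Q = -3 + 374107 = 374104)
F = 979175725/5489071332 (F = ((149550 - 165100)/429404)/(((155818 - 130252)/(-206933 + 80994))) = (-15550*1/429404)/((25566/(-125939))) = -7775/(214702*(25566*(-1/125939))) = -7775/(214702*(-25566/125939)) = -7775/214702*(-125939/25566) = 979175725/5489071332 ≈ 0.17839)
F + Q = 979175725/5489071332 + 374104 = 2053484520762253/5489071332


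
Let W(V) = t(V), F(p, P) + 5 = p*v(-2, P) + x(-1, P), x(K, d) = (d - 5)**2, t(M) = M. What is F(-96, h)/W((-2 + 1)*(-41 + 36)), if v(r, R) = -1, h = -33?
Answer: 307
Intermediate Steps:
x(K, d) = (-5 + d)**2
F(p, P) = -5 + (-5 + P)**2 - p (F(p, P) = -5 + (p*(-1) + (-5 + P)**2) = -5 + (-p + (-5 + P)**2) = -5 + ((-5 + P)**2 - p) = -5 + (-5 + P)**2 - p)
W(V) = V
F(-96, h)/W((-2 + 1)*(-41 + 36)) = (-5 + (-5 - 33)**2 - 1*(-96))/(((-2 + 1)*(-41 + 36))) = (-5 + (-38)**2 + 96)/((-1*(-5))) = (-5 + 1444 + 96)/5 = 1535*(1/5) = 307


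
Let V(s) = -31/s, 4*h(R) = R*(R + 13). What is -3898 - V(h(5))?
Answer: -175348/45 ≈ -3896.6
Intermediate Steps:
h(R) = R*(13 + R)/4 (h(R) = (R*(R + 13))/4 = (R*(13 + R))/4 = R*(13 + R)/4)
-3898 - V(h(5)) = -3898 - (-31)/((1/4)*5*(13 + 5)) = -3898 - (-31)/((1/4)*5*18) = -3898 - (-31)/45/2 = -3898 - (-31)*2/45 = -3898 - 1*(-62/45) = -3898 + 62/45 = -175348/45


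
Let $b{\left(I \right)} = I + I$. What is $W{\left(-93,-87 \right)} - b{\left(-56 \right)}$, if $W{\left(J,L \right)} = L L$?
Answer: $7681$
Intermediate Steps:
$W{\left(J,L \right)} = L^{2}$
$b{\left(I \right)} = 2 I$
$W{\left(-93,-87 \right)} - b{\left(-56 \right)} = \left(-87\right)^{2} - 2 \left(-56\right) = 7569 - -112 = 7569 + 112 = 7681$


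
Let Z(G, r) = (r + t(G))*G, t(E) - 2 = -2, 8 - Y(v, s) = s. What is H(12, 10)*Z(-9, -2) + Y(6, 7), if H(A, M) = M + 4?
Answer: 253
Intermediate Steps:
Y(v, s) = 8 - s
H(A, M) = 4 + M
t(E) = 0 (t(E) = 2 - 2 = 0)
Z(G, r) = G*r (Z(G, r) = (r + 0)*G = r*G = G*r)
H(12, 10)*Z(-9, -2) + Y(6, 7) = (4 + 10)*(-9*(-2)) + (8 - 1*7) = 14*18 + (8 - 7) = 252 + 1 = 253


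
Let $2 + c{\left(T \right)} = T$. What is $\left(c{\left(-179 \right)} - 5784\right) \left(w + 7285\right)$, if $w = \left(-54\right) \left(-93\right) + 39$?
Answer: $-73643890$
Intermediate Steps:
$c{\left(T \right)} = -2 + T$
$w = 5061$ ($w = 5022 + 39 = 5061$)
$\left(c{\left(-179 \right)} - 5784\right) \left(w + 7285\right) = \left(\left(-2 - 179\right) - 5784\right) \left(5061 + 7285\right) = \left(-181 - 5784\right) 12346 = \left(-5965\right) 12346 = -73643890$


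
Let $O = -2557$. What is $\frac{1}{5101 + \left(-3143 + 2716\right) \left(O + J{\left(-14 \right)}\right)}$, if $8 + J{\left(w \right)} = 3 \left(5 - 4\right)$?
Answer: $\frac{1}{1099075} \approx 9.0986 \cdot 10^{-7}$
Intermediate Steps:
$J{\left(w \right)} = -5$ ($J{\left(w \right)} = -8 + 3 \left(5 - 4\right) = -8 + 3 \cdot 1 = -8 + 3 = -5$)
$\frac{1}{5101 + \left(-3143 + 2716\right) \left(O + J{\left(-14 \right)}\right)} = \frac{1}{5101 + \left(-3143 + 2716\right) \left(-2557 - 5\right)} = \frac{1}{5101 - -1093974} = \frac{1}{5101 + 1093974} = \frac{1}{1099075}$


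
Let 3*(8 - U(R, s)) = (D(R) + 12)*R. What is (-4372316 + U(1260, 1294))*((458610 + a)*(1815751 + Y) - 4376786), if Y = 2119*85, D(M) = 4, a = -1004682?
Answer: 4772662834334925864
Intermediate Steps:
Y = 180115
U(R, s) = 8 - 16*R/3 (U(R, s) = 8 - (4 + 12)*R/3 = 8 - 16*R/3)
(-4372316 + U(1260, 1294))*((458610 + a)*(1815751 + Y) - 4376786) = (-4372316 + (8 - 16/3*1260))*((458610 - 1004682)*(1815751 + 180115) - 4376786) = (-4372316 + (8 - 6720))*(-546072*1995866 - 4376786) = (-4372316 - 6712)*(-1089886538352 - 4376786) = -4379028*(-1089890915138) = 4772662834334925864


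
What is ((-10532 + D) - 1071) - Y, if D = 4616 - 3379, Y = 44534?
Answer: -54900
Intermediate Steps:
D = 1237
((-10532 + D) - 1071) - Y = ((-10532 + 1237) - 1071) - 1*44534 = (-9295 - 1071) - 44534 = -10366 - 44534 = -54900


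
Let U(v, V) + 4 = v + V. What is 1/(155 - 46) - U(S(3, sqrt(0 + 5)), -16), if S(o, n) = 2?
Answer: 1963/109 ≈ 18.009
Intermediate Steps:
U(v, V) = -4 + V + v (U(v, V) = -4 + (v + V) = -4 + (V + v) = -4 + V + v)
1/(155 - 46) - U(S(3, sqrt(0 + 5)), -16) = 1/(155 - 46) - (-4 - 16 + 2) = 1/109 - 1*(-18) = 1/109 + 18 = 1963/109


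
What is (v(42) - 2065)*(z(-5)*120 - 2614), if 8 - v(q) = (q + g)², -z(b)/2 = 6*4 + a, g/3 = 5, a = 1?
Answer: 45705884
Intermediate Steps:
g = 15 (g = 3*5 = 15)
z(b) = -50 (z(b) = -2*(6*4 + 1) = -2*(24 + 1) = -2*25 = -50)
v(q) = 8 - (15 + q)² (v(q) = 8 - (q + 15)² = 8 - (15 + q)²)
(v(42) - 2065)*(z(-5)*120 - 2614) = ((8 - (15 + 42)²) - 2065)*(-50*120 - 2614) = ((8 - 1*57²) - 2065)*(-6000 - 2614) = ((8 - 1*3249) - 2065)*(-8614) = ((8 - 3249) - 2065)*(-8614) = (-3241 - 2065)*(-8614) = -5306*(-8614) = 45705884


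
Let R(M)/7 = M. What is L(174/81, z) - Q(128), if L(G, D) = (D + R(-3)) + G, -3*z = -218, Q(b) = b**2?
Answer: -440915/27 ≈ -16330.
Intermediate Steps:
R(M) = 7*M
z = 218/3 (z = -1/3*(-218) = 218/3 ≈ 72.667)
L(G, D) = -21 + D + G (L(G, D) = (D + 7*(-3)) + G = (D - 21) + G = (-21 + D) + G = -21 + D + G)
L(174/81, z) - Q(128) = (-21 + 218/3 + 174/81) - 1*128**2 = (-21 + 218/3 + 174*(1/81)) - 1*16384 = (-21 + 218/3 + 58/27) - 16384 = 1453/27 - 16384 = -440915/27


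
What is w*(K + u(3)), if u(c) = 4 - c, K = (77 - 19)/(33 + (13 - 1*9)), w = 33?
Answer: 3135/37 ≈ 84.730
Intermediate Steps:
K = 58/37 (K = 58/(33 + (13 - 9)) = 58/(33 + 4) = 58/37 ≈ 1.5676)
w*(K + u(3)) = 33*(58/37 + (4 - 1*3)) = 33*(58/37 + (4 - 3)) = 33*(58/37 + 1) = 33*(95/37) = 3135/37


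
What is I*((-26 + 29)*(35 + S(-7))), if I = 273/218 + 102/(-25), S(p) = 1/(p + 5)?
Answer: -3190077/10900 ≈ -292.67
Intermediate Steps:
S(p) = 1/(5 + p)
I = -15411/5450 (I = 273*(1/218) + 102*(-1/25) = 273/218 - 102/25 = -15411/5450 ≈ -2.8277)
I*((-26 + 29)*(35 + S(-7))) = -15411*(-26 + 29)*(35 + 1/(5 - 7))/5450 = -46233*(35 + 1/(-2))/5450 = -46233*(35 - 1/2)/5450 = -46233*69/(5450*2) = -15411/5450*207/2 = -3190077/10900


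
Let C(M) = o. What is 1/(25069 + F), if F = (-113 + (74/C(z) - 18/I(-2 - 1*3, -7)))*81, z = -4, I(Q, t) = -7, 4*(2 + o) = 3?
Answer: 35/396518 ≈ 8.8268e-5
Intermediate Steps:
o = -5/4 (o = -2 + (¼)*3 = -2 + ¾ = -5/4 ≈ -1.2500)
C(M) = -5/4
F = -480897/35 (F = (-113 + (74/(-5/4) - 18/(-7)))*81 = (-113 + (74*(-⅘) - 18*(-⅐)))*81 = (-113 + (-296/5 + 18/7))*81 = (-113 - 1982/35)*81 = -5937/35*81 = -480897/35 ≈ -13740.)
1/(25069 + F) = 1/(25069 - 480897/35) = 1/(396518/35) = 35/396518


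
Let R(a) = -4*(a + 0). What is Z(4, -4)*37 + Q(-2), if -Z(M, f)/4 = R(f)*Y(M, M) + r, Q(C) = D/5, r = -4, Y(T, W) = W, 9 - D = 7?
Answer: -44398/5 ≈ -8879.6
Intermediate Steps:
D = 2 (D = 9 - 1*7 = 9 - 7 = 2)
Q(C) = ⅖ (Q(C) = 2/5 = 2*(⅕) = ⅖)
R(a) = -4*a
Z(M, f) = 16 + 16*M*f (Z(M, f) = -4*((-4*f)*M - 4) = -4*(-4*M*f - 4) = -4*(-4 - 4*M*f) = 16 + 16*M*f)
Z(4, -4)*37 + Q(-2) = (16 + 16*4*(-4))*37 + ⅖ = (16 - 256)*37 + ⅖ = -240*37 + ⅖ = -8880 + ⅖ = -44398/5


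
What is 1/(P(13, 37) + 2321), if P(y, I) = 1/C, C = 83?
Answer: 83/192644 ≈ 0.00043085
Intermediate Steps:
P(y, I) = 1/83
1/(P(13, 37) + 2321) = 1/(1/83 + 2321) = 1/(192644/83) = 83/192644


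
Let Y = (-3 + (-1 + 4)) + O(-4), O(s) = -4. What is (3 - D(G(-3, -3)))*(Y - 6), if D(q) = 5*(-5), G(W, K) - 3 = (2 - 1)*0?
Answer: -280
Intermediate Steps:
G(W, K) = 3 (G(W, K) = 3 + (2 - 1)*0 = 3 + 1*0 = 3 + 0 = 3)
D(q) = -25
Y = -4 (Y = (-3 + (-1 + 4)) - 4 = (-3 + 3) - 4 = 0 - 4 = -4)
(3 - D(G(-3, -3)))*(Y - 6) = (3 - 1*(-25))*(-4 - 6) = (3 + 25)*(-10) = 28*(-10) = -280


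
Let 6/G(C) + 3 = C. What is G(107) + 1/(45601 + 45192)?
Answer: 272431/4721236 ≈ 0.057703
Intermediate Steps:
G(C) = 6/(-3 + C)
G(107) + 1/(45601 + 45192) = 6/(-3 + 107) + 1/(45601 + 45192) = 6/104 + 1/90793 = 6*(1/104) + 1/90793 = 3/52 + 1/90793 = 272431/4721236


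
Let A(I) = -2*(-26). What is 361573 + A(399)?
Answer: 361625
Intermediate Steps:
A(I) = 52
361573 + A(399) = 361573 + 52 = 361625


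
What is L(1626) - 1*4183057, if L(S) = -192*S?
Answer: -4495249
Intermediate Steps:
L(1626) - 1*4183057 = -192*1626 - 1*4183057 = -312192 - 4183057 = -4495249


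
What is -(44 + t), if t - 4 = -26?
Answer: -22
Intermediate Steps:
t = -22 (t = 4 - 26 = -22)
-(44 + t) = -(44 - 22) = -1*22 = -22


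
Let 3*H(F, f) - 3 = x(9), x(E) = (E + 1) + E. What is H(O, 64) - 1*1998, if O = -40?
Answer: -5972/3 ≈ -1990.7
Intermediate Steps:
x(E) = 1 + 2*E (x(E) = (1 + E) + E = 1 + 2*E)
H(F, f) = 22/3 (H(F, f) = 1 + (1 + 2*9)/3 = 1 + (1 + 18)/3 = 1 + (⅓)*19 = 1 + 19/3 = 22/3)
H(O, 64) - 1*1998 = 22/3 - 1*1998 = 22/3 - 1998 = -5972/3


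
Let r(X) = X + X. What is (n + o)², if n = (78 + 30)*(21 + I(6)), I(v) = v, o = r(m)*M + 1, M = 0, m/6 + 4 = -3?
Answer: 8508889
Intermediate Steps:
m = -42 (m = -24 + 6*(-3) = -24 - 18 = -42)
r(X) = 2*X
o = 1 (o = (2*(-42))*0 + 1 = -84*0 + 1 = 0 + 1 = 1)
n = 2916 (n = (78 + 30)*(21 + 6) = 108*27 = 2916)
(n + o)² = (2916 + 1)² = 2917² = 8508889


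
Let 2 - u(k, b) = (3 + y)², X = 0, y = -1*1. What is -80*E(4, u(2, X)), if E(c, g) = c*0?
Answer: 0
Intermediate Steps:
y = -1
u(k, b) = -2 (u(k, b) = 2 - (3 - 1)² = 2 - 1*2² = 2 - 1*4 = 2 - 4 = -2)
E(c, g) = 0
-80*E(4, u(2, X)) = -80*0 = 0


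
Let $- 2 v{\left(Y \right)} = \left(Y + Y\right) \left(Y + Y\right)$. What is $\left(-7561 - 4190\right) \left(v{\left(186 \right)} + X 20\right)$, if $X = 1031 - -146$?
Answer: $536456652$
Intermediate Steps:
$v{\left(Y \right)} = - 2 Y^{2}$ ($v{\left(Y \right)} = - \frac{\left(Y + Y\right) \left(Y + Y\right)}{2} = - \frac{2 Y 2 Y}{2} = - \frac{4 Y^{2}}{2} = - 2 Y^{2}$)
$X = 1177$ ($X = 1031 + 146 = 1177$)
$\left(-7561 - 4190\right) \left(v{\left(186 \right)} + X 20\right) = \left(-7561 - 4190\right) \left(- 2 \cdot 186^{2} + 1177 \cdot 20\right) = - 11751 \left(\left(-2\right) 34596 + 23540\right) = - 11751 \left(-69192 + 23540\right) = \left(-11751\right) \left(-45652\right) = 536456652$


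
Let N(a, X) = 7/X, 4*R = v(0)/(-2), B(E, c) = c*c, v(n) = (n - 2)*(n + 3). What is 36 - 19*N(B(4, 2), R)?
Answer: -424/3 ≈ -141.33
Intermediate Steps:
v(n) = (-2 + n)*(3 + n)
B(E, c) = c²
R = ¾ (R = ((-6 + 0 + 0²)/(-2))/4 = ((-6 + 0 + 0)*(-½))/4 = (-6*(-½))/4 = (¼)*3 = ¾ ≈ 0.75000)
36 - 19*N(B(4, 2), R) = 36 - 133/¾ = 36 - 133*4/3 = 36 - 19*28/3 = 36 - 532/3 = -424/3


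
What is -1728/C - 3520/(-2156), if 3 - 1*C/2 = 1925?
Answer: 98048/47089 ≈ 2.0822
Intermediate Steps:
C = -3844 (C = 6 - 2*1925 = 6 - 3850 = -3844)
-1728/C - 3520/(-2156) = -1728/(-3844) - 3520/(-2156) = -1728*(-1/3844) - 3520*(-1/2156) = 432/961 + 80/49 = 98048/47089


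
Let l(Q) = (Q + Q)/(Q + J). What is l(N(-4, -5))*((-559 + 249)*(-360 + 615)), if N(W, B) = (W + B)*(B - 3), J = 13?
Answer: -133920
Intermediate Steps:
N(W, B) = (-3 + B)*(B + W) (N(W, B) = (B + W)*(-3 + B) = (-3 + B)*(B + W))
l(Q) = 2*Q/(13 + Q) (l(Q) = (Q + Q)/(Q + 13) = (2*Q)/(13 + Q) = 2*Q/(13 + Q))
l(N(-4, -5))*((-559 + 249)*(-360 + 615)) = (2*((-5)² - 3*(-5) - 3*(-4) - 5*(-4))/(13 + ((-5)² - 3*(-5) - 3*(-4) - 5*(-4))))*((-559 + 249)*(-360 + 615)) = (2*(25 + 15 + 12 + 20)/(13 + (25 + 15 + 12 + 20)))*(-310*255) = (2*72/(13 + 72))*(-79050) = (2*72/85)*(-79050) = (2*72*(1/85))*(-79050) = (144/85)*(-79050) = -133920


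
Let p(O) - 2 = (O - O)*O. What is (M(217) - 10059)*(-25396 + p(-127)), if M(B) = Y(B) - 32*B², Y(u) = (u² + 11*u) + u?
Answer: 37258432316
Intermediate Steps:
Y(u) = u² + 12*u
p(O) = 2 (p(O) = 2 + (O - O)*O = 2 + 0*O = 2 + 0 = 2)
M(B) = -32*B² + B*(12 + B) (M(B) = B*(12 + B) - 32*B² = -32*B² + B*(12 + B))
(M(217) - 10059)*(-25396 + p(-127)) = (217*(12 - 31*217) - 10059)*(-25396 + 2) = (217*(12 - 6727) - 10059)*(-25394) = (217*(-6715) - 10059)*(-25394) = (-1457155 - 10059)*(-25394) = -1467214*(-25394) = 37258432316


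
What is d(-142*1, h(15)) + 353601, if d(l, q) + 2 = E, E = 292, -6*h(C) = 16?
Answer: 353891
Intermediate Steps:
h(C) = -8/3 (h(C) = -⅙*16 = -8/3)
d(l, q) = 290 (d(l, q) = -2 + 292 = 290)
d(-142*1, h(15)) + 353601 = 290 + 353601 = 353891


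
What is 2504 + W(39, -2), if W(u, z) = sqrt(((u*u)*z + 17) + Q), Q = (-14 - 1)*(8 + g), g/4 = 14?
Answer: 2504 + I*sqrt(3985) ≈ 2504.0 + 63.127*I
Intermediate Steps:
g = 56 (g = 4*14 = 56)
Q = -960 (Q = (-14 - 1)*(8 + 56) = -15*64 = -960)
W(u, z) = sqrt(-943 + z*u**2) (W(u, z) = sqrt(((u*u)*z + 17) - 960) = sqrt((u**2*z + 17) - 960) = sqrt((z*u**2 + 17) - 960) = sqrt((17 + z*u**2) - 960) = sqrt(-943 + z*u**2))
2504 + W(39, -2) = 2504 + sqrt(-943 - 2*39**2) = 2504 + sqrt(-943 - 2*1521) = 2504 + sqrt(-943 - 3042) = 2504 + sqrt(-3985) = 2504 + I*sqrt(3985)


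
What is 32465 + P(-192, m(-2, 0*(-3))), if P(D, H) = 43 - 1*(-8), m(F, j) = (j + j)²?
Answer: 32516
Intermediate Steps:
m(F, j) = 4*j² (m(F, j) = (2*j)² = 4*j²)
P(D, H) = 51 (P(D, H) = 43 + 8 = 51)
32465 + P(-192, m(-2, 0*(-3))) = 32465 + 51 = 32516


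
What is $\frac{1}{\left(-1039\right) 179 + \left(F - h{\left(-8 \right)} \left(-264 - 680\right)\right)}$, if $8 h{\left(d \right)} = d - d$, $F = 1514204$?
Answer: $\frac{1}{1328223} \approx 7.5289 \cdot 10^{-7}$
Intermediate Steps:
$h{\left(d \right)} = 0$ ($h{\left(d \right)} = \frac{d - d}{8} = \frac{1}{8} \cdot 0 = 0$)
$\frac{1}{\left(-1039\right) 179 + \left(F - h{\left(-8 \right)} \left(-264 - 680\right)\right)} = \frac{1}{\left(-1039\right) 179 + \left(1514204 - 0 \left(-264 - 680\right)\right)} = \frac{1}{-185981 + \left(1514204 - 0 \left(-944\right)\right)} = \frac{1}{-185981 + \left(1514204 - 0\right)} = \frac{1}{-185981 + \left(1514204 + 0\right)} = \frac{1}{-185981 + 1514204} = \frac{1}{1328223}$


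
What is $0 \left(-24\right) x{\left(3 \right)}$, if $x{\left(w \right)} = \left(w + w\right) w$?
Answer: $0$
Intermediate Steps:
$x{\left(w \right)} = 2 w^{2}$ ($x{\left(w \right)} = 2 w w = 2 w^{2}$)
$0 \left(-24\right) x{\left(3 \right)} = 0 \left(-24\right) 2 \cdot 3^{2} = 0 \cdot 2 \cdot 9 = 0 \cdot 18 = 0$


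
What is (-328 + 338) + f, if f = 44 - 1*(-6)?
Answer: 60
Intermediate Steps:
f = 50 (f = 44 + 6 = 50)
(-328 + 338) + f = (-328 + 338) + 50 = 10 + 50 = 60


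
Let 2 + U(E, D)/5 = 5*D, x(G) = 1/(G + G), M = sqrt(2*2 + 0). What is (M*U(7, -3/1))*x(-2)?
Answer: 85/2 ≈ 42.500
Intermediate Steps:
M = 2 (M = sqrt(4 + 0) = sqrt(4) = 2)
x(G) = 1/(2*G)
U(E, D) = -10 + 25*D (U(E, D) = -10 + 5*(5*D) = -10 + 25*D)
(M*U(7, -3/1))*x(-2) = (2*(-10 + 25*(-3/1)))*((1/2)/(-2)) = (2*(-10 + 25*(-3*1)))*((1/2)*(-1/2)) = (2*(-10 + 25*(-3)))*(-1/4) = (2*(-10 - 75))*(-1/4) = (2*(-85))*(-1/4) = -170*(-1/4) = 85/2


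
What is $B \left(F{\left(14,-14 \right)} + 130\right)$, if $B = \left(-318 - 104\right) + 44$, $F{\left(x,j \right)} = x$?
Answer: $-54432$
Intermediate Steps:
$B = -378$ ($B = -422 + 44 = -378$)
$B \left(F{\left(14,-14 \right)} + 130\right) = - 378 \left(14 + 130\right) = \left(-378\right) 144 = -54432$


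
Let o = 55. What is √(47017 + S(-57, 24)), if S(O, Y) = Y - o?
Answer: √46986 ≈ 216.76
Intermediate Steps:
S(O, Y) = -55 + Y (S(O, Y) = Y - 1*55 = Y - 55 = -55 + Y)
√(47017 + S(-57, 24)) = √(47017 + (-55 + 24)) = √(47017 - 31) = √46986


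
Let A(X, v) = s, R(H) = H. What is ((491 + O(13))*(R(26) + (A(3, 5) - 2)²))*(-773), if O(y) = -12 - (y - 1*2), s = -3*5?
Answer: -113955660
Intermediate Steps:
s = -15
A(X, v) = -15
O(y) = -10 - y (O(y) = -12 - (y - 2) = -12 - (-2 + y) = -12 + (2 - y) = -10 - y)
((491 + O(13))*(R(26) + (A(3, 5) - 2)²))*(-773) = ((491 + (-10 - 1*13))*(26 + (-15 - 2)²))*(-773) = ((491 + (-10 - 13))*(26 + (-17)²))*(-773) = ((491 - 23)*(26 + 289))*(-773) = (468*315)*(-773) = 147420*(-773) = -113955660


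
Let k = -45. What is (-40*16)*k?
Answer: 28800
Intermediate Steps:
(-40*16)*k = -40*16*(-45) = -640*(-45) = 28800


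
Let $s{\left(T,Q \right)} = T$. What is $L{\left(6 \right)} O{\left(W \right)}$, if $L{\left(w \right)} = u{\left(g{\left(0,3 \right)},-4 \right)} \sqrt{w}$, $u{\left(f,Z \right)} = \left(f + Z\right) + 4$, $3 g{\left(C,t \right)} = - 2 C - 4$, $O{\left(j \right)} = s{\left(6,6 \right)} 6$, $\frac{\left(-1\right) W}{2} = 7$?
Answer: $- 48 \sqrt{6} \approx -117.58$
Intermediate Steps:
$W = -14$ ($W = \left(-2\right) 7 = -14$)
$O{\left(j \right)} = 36$ ($O{\left(j \right)} = 6 \cdot 6 = 36$)
$g{\left(C,t \right)} = - \frac{4}{3} - \frac{2 C}{3}$ ($g{\left(C,t \right)} = \frac{- 2 C - 4}{3} = \frac{-4 - 2 C}{3} = - \frac{4}{3} - \frac{2 C}{3}$)
$u{\left(f,Z \right)} = 4 + Z + f$ ($u{\left(f,Z \right)} = \left(Z + f\right) + 4 = 4 + Z + f$)
$L{\left(w \right)} = - \frac{4 \sqrt{w}}{3}$ ($L{\left(w \right)} = \left(4 - 4 - \frac{4}{3}\right) \sqrt{w} = - \frac{4 \sqrt{w}}{3}$)
$L{\left(6 \right)} O{\left(W \right)} = - \frac{4 \sqrt{6}}{3} \cdot 36 = - 48 \sqrt{6}$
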